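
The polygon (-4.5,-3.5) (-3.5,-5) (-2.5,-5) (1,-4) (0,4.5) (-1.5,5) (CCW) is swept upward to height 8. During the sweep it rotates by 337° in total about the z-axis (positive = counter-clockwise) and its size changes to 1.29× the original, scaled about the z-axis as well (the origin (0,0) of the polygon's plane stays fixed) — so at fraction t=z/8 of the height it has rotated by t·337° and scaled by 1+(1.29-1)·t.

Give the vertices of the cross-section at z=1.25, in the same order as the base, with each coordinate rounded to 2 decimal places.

Cross-section at z=1.25: (0.06,-5.96) (1.94,-6.08) (2.57,-5.25) (3.96,-1.71) (-3.74,2.85) (-5.11,1.92)

t = z/height = 1.25/8 = 0.15625
s = 1 + (scale-1)·z/height = 1 + (1.29-1)·1.25/8 = 1.045313
θ = twist·z/height = 337°·1.25/8 = 52.6563° = 0.919025 rad
cos θ = 0.606596, sin θ = 0.795011 (intermediates below are computed at full precision and shown rounded to 5 d.p.)
v1: (-4.5,-3.5) → rotate → (0.05286,-5.70063) → ×s → (0.05525,-5.95894) → (0.06,-5.96)
v2: (-3.5,-5) → rotate → (1.85197,-5.81552) → ×s → (1.93589,-6.07903) → (1.94,-6.08)
v3: (-2.5,-5) → rotate → (2.45856,-5.02050) → ×s → (2.56997,-5.24800) → (2.57,-5.25)
v4: (1,-4) → rotate → (3.78664,-1.63137) → ×s → (3.95822,-1.70529) → (3.96,-1.71)
v5: (0,4.5) → rotate → (-3.57755,2.72968) → ×s → (-3.73965,2.85337) → (-3.74,2.85)
v6: (-1.5,5) → rotate → (-4.88495,1.84046) → ×s → (-5.10630,1.92386) → (-5.11,1.92)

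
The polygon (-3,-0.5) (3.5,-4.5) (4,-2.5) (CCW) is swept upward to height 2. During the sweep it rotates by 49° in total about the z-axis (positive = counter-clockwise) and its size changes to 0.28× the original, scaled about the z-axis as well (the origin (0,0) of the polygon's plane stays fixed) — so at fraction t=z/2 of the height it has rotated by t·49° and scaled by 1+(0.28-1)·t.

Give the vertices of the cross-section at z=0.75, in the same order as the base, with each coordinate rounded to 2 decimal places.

Cross-section at z=0.75: (-1.96,-1.04) (3.46,-2.31) (3.35,-0.81)

t = z/height = 0.75/2 = 0.375
s = 1 + (scale-1)·z/height = 1 + (0.28-1)·0.75/2 = 0.730000
θ = twist·z/height = 49°·0.75/2 = 18.3750° = 0.320704 rad
cos θ = 0.949014, sin θ = 0.315235 (intermediates below are computed at full precision and shown rounded to 5 d.p.)
v1: (-3,-0.5) → rotate → (-2.68942,-1.42021) → ×s → (-1.96328,-1.03675) → (-1.96,-1.04)
v2: (3.5,-4.5) → rotate → (4.74011,-3.16724) → ×s → (3.46028,-2.31208) → (3.46,-2.31)
v3: (4,-2.5) → rotate → (4.58414,-1.11159) → ×s → (3.34642,-0.81146) → (3.35,-0.81)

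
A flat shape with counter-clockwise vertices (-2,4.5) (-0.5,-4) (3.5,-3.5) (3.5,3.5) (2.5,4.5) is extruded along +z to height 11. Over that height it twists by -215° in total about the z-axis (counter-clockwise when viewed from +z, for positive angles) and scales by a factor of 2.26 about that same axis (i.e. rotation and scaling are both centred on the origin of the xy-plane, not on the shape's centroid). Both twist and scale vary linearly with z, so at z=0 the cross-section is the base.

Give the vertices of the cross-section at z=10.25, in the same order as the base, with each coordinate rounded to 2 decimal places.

Cross-section at z=10.25: (0.68,-10.68) (4.04,7.78) (-4.49,9.78) (-9.78,-4.49) (-8.50,-7.28)

t = z/height = 10.25/11 = 0.931818
s = 1 + (scale-1)·z/height = 1 + (2.26-1)·10.25/11 = 2.174091
θ = twist·z/height = -215°·10.25/11 = -200.3409° = -3.496608 rad
cos θ = -0.937641, sin θ = 0.347605 (intermediates below are computed at full precision and shown rounded to 5 d.p.)
v1: (-2,4.5) → rotate → (0.31106,-4.91459) → ×s → (0.67627,-10.68478) → (0.68,-10.68)
v2: (-0.5,-4) → rotate → (1.85924,3.57676) → ×s → (4.04216,7.77620) → (4.04,7.78)
v3: (3.5,-3.5) → rotate → (-2.06513,4.49836) → ×s → (-4.48977,9.77985) → (-4.49,9.78)
v4: (3.5,3.5) → rotate → (-4.49836,-2.06513) → ×s → (-9.77985,-4.48977) → (-9.78,-4.49)
v5: (2.5,4.5) → rotate → (-3.90833,-3.35037) → ×s → (-8.49706,-7.28401) → (-8.50,-7.28)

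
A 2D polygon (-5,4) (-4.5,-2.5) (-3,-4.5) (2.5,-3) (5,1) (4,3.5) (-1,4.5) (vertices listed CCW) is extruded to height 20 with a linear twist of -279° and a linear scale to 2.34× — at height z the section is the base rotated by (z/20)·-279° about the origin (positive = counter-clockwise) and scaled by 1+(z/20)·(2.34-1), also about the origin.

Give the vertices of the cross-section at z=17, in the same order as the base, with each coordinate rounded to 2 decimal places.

t = z/height = 17/20 = 0.85
s = 1 + (scale-1)·z/height = 1 + (2.34-1)·17/20 = 2.139000
θ = twist·z/height = -279°·17/20 = -237.1500° = -4.139048 rad
cos θ = -0.542442, sin θ = 0.840094 (intermediates below are computed at full precision and shown rounded to 5 d.p.)
v1: (-5,4) → rotate → (-0.64817,-6.37023) → ×s → (-1.38643,-13.62593) → (-1.39,-13.63)
v2: (-4.5,-2.5) → rotate → (4.54122,-2.42432) → ×s → (9.71367,-5.18561) → (9.71,-5.19)
v3: (-3,-4.5) → rotate → (5.40775,-0.07929) → ×s → (11.56717,-0.16961) → (11.57,-0.17)
v4: (2.5,-3) → rotate → (1.16418,3.72756) → ×s → (2.49017,7.97325) → (2.49,7.97)
v5: (5,1) → rotate → (-3.55230,3.65803) → ×s → (-7.59837,7.82452) → (-7.60,7.82)
v6: (4,3.5) → rotate → (-5.11009,1.46183) → ×s → (-10.93049,3.12685) → (-10.93,3.13)
v7: (-1,4.5) → rotate → (-3.23798,-3.28108) → ×s → (-6.92604,-7.01823) → (-6.93,-7.02)

Cross-section at z=17: (-1.39,-13.63) (9.71,-5.19) (11.57,-0.17) (2.49,7.97) (-7.60,7.82) (-10.93,3.13) (-6.93,-7.02)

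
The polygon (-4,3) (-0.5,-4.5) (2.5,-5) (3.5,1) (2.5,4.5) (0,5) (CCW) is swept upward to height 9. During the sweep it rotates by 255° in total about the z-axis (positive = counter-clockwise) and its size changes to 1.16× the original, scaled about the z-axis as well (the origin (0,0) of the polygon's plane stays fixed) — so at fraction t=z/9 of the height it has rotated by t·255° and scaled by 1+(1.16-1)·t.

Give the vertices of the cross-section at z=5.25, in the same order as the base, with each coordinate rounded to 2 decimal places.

Cross-section at z=5.25: (2.04,-5.07) (3.02,3.92) (0.50,6.09) (-3.84,1.05) (-4.89,-2.79) (-2.84,-4.67)

t = z/height = 5.25/9 = 0.583333
s = 1 + (scale-1)·z/height = 1 + (1.16-1)·5.25/9 = 1.093333
θ = twist·z/height = 255°·5.25/9 = 148.7500° = 2.596177 rad
cos θ = -0.854912, sin θ = 0.518773 (intermediates below are computed at full precision and shown rounded to 5 d.p.)
v1: (-4,3) → rotate → (1.86333,-4.63983) → ×s → (2.03724,-5.07288) → (2.04,-5.07)
v2: (-0.5,-4.5) → rotate → (2.76194,3.58772) → ×s → (3.01972,3.92257) → (3.02,3.92)
v3: (2.5,-5) → rotate → (0.45659,5.57149) → ×s → (0.49920,6.09150) → (0.50,6.09)
v4: (3.5,1) → rotate → (-3.51096,0.96079) → ×s → (-3.83865,1.05047) → (-3.84,1.05)
v5: (2.5,4.5) → rotate → (-4.47176,-2.55017) → ×s → (-4.88912,-2.78819) → (-4.89,-2.79)
v6: (0,5) → rotate → (-2.59387,-4.27456) → ×s → (-2.83596,-4.67352) → (-2.84,-4.67)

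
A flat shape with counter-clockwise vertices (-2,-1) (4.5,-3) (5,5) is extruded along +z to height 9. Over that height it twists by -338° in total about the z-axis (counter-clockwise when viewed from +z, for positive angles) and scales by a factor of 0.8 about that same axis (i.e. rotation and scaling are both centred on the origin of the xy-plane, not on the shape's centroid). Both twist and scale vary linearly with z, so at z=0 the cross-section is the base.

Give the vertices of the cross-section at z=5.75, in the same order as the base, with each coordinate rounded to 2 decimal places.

t = z/height = 5.75/9 = 0.638889
s = 1 + (scale-1)·z/height = 1 + (0.8-1)·5.75/9 = 0.872222
θ = twist·z/height = -338°·5.75/9 = -215.9444° = -3.768942 rad
cos θ = -0.809587, sin θ = 0.587001 (intermediates below are computed at full precision and shown rounded to 5 d.p.)
v1: (-2,-1) → rotate → (2.20617,-0.36441) → ×s → (1.92427,-0.31785) → (1.92,-0.32)
v2: (4.5,-3) → rotate → (-1.88214,5.07026) → ×s → (-1.64164,4.42240) → (-1.64,4.42)
v3: (5,5) → rotate → (-6.98294,-1.11293) → ×s → (-6.09067,-0.97072) → (-6.09,-0.97)

Cross-section at z=5.75: (1.92,-0.32) (-1.64,4.42) (-6.09,-0.97)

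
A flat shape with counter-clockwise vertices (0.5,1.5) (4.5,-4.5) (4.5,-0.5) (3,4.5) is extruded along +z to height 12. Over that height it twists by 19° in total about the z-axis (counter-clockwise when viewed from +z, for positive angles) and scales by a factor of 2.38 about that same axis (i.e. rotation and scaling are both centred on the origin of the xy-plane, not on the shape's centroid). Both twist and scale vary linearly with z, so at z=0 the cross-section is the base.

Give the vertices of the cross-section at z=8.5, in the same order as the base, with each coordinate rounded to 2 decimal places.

Cross-section at z=8.5: (0.27,3.11) (10.73,-6.58) (8.88,1.11) (3.70,10.04)

t = z/height = 8.5/12 = 0.708333
s = 1 + (scale-1)·z/height = 1 + (2.38-1)·8.5/12 = 1.977500
θ = twist·z/height = 19°·8.5/12 = 13.4583° = 0.234892 rad
cos θ = 0.972539, sin θ = 0.232738 (intermediates below are computed at full precision and shown rounded to 5 d.p.)
v1: (0.5,1.5) → rotate → (0.13716,1.57518) → ×s → (0.27124,3.11491) → (0.27,3.11)
v2: (4.5,-4.5) → rotate → (5.42375,-3.32911) → ×s → (10.72546,-6.58331) → (10.73,-6.58)
v3: (4.5,-0.5) → rotate → (4.49280,0.56105) → ×s → (8.88451,1.10948) → (8.88,1.11)
v4: (3,4.5) → rotate → (1.87030,5.07464) → ×s → (3.69851,10.03510) → (3.70,10.04)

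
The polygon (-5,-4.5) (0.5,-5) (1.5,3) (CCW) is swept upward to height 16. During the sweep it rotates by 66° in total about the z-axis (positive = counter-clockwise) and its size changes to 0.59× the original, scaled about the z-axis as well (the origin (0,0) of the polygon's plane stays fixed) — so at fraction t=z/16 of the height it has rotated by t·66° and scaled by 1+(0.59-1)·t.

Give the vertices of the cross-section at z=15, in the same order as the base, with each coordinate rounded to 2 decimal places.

t = z/height = 15/16 = 0.9375
s = 1 + (scale-1)·z/height = 1 + (0.59-1)·15/16 = 0.615625
θ = twist·z/height = 66°·15/16 = 61.8750° = 1.079922 rad
cos θ = 0.471397, sin θ = 0.881921 (intermediates below are computed at full precision and shown rounded to 5 d.p.)
v1: (-5,-4.5) → rotate → (1.61166,-6.53089) → ×s → (0.99218,-4.02058) → (0.99,-4.02)
v2: (0.5,-5) → rotate → (4.64530,-1.91602) → ×s → (2.85977,-1.17955) → (2.86,-1.18)
v3: (1.5,3) → rotate → (-1.93867,2.73707) → ×s → (-1.19349,1.68501) → (-1.19,1.69)

Cross-section at z=15: (0.99,-4.02) (2.86,-1.18) (-1.19,1.69)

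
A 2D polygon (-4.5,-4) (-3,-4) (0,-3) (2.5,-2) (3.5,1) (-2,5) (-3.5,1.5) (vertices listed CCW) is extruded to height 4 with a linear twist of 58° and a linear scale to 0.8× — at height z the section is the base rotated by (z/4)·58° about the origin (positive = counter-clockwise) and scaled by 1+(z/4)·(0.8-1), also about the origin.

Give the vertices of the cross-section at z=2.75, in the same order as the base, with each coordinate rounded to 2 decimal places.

Cross-section at z=2.75: (-0.77,-5.14) (0.23,-4.31) (1.66,-1.99) (2.76,0.06) (1.76,2.60) (-4.09,2.20) (-3.15,-0.94)

t = z/height = 2.75/4 = 0.6875
s = 1 + (scale-1)·z/height = 1 + (0.8-1)·2.75/4 = 0.862500
θ = twist·z/height = 58°·2.75/4 = 39.8750° = 0.695950 rad
cos θ = 0.767445, sin θ = 0.641115 (intermediates below are computed at full precision and shown rounded to 5 d.p.)
v1: (-4.5,-4) → rotate → (-0.88904,-5.95480) → ×s → (-0.76680,-5.13601) → (-0.77,-5.14)
v2: (-3,-4) → rotate → (0.26212,-4.99312) → ×s → (0.22608,-4.30657) → (0.23,-4.31)
v3: (0,-3) → rotate → (1.92334,-2.30233) → ×s → (1.65888,-1.98576) → (1.66,-1.99)
v4: (2.5,-2) → rotate → (3.20084,0.06790) → ×s → (2.76073,0.05856) → (2.76,0.06)
v5: (3.5,1) → rotate → (2.04494,3.01135) → ×s → (1.76376,2.59729) → (1.76,2.60)
v6: (-2,5) → rotate → (-4.74046,2.55500) → ×s → (-4.08865,2.20368) → (-4.09,2.20)
v7: (-3.5,1.5) → rotate → (-3.64773,-1.09273) → ×s → (-3.14617,-0.94248) → (-3.15,-0.94)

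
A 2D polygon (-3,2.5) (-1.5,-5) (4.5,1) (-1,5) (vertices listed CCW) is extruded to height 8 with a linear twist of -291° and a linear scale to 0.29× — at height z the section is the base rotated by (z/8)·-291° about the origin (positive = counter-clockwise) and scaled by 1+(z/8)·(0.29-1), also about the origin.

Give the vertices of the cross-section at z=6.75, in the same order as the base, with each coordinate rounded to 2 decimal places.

Cross-section at z=6.75: (-0.41,-1.51) (2.07,0.28) (-1.11,1.48) (-1.66,-1.20)

t = z/height = 6.75/8 = 0.84375
s = 1 + (scale-1)·z/height = 1 + (0.29-1)·6.75/8 = 0.400938
θ = twist·z/height = -291°·6.75/8 = -245.5313° = -4.285329 rad
cos θ = -0.414197, sin θ = 0.910187 (intermediates below are computed at full precision and shown rounded to 5 d.p.)
v1: (-3,2.5) → rotate → (-1.03288,-3.76605) → ×s → (-0.41412,-1.50995) → (-0.41,-1.51)
v2: (-1.5,-5) → rotate → (5.17223,0.70570) → ×s → (2.07374,0.28294) → (2.07,0.28)
v3: (4.5,1) → rotate → (-2.77407,3.68165) → ×s → (-1.11223,1.47611) → (-1.11,1.48)
v4: (-1,5) → rotate → (-4.13674,-2.98117) → ×s → (-1.65857,-1.19526) → (-1.66,-1.20)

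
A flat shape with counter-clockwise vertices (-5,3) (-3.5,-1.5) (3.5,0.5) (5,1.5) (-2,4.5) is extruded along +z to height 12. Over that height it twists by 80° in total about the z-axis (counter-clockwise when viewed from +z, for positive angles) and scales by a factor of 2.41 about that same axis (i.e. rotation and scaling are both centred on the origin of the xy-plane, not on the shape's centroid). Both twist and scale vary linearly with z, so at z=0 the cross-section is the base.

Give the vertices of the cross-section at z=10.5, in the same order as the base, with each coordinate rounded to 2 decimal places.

t = z/height = 10.5/12 = 0.875
s = 1 + (scale-1)·z/height = 1 + (2.41-1)·10.5/12 = 2.233750
θ = twist·z/height = 80°·10.5/12 = 70.0000° = 1.221730 rad
cos θ = 0.342020, sin θ = 0.939693 (intermediates below are computed at full precision and shown rounded to 5 d.p.)
v1: (-5,3) → rotate → (-4.52918,-3.67240) → ×s → (-10.11705,-8.20323) → (-10.12,-8.20)
v2: (-3.5,-1.5) → rotate → (0.21247,-3.80195) → ×s → (0.47460,-8.49262) → (0.47,-8.49)
v3: (3.5,0.5) → rotate → (0.72722,3.45993) → ×s → (1.62444,7.72863) → (1.62,7.73)
v4: (5,1.5) → rotate → (0.30056,5.21149) → ×s → (0.67138,11.64117) → (0.67,11.64)
v5: (-2,4.5) → rotate → (-4.91266,-0.34029) → ×s → (-10.97365,-0.76013) → (-10.97,-0.76)

Cross-section at z=10.5: (-10.12,-8.20) (0.47,-8.49) (1.62,7.73) (0.67,11.64) (-10.97,-0.76)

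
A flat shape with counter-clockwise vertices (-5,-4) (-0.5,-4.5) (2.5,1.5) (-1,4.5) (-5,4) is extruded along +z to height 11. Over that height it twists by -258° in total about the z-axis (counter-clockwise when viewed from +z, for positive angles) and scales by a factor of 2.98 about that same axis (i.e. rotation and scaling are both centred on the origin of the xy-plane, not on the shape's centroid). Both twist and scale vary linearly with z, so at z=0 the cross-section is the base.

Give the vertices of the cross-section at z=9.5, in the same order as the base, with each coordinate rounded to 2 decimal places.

Cross-section at z=9.5: (17.31,-1.26) (9.28,8.02) (-7.73,1.62) (-6.30,-10.79) (2.57,-17.16)

t = z/height = 9.5/11 = 0.863636
s = 1 + (scale-1)·z/height = 1 + (2.98-1)·9.5/11 = 2.710000
θ = twist·z/height = -258°·9.5/11 = -222.8182° = -3.888911 rad
cos θ = -0.733514, sin θ = 0.679674 (intermediates below are computed at full precision and shown rounded to 5 d.p.)
v1: (-5,-4) → rotate → (6.38627,-0.46431) → ×s → (17.30678,-1.25829) → (17.31,-1.26)
v2: (-0.5,-4.5) → rotate → (3.42529,2.96098) → ×s → (9.28254,8.02425) → (9.28,8.02)
v3: (2.5,1.5) → rotate → (-2.85330,0.59891) → ×s → (-7.73243,1.62306) → (-7.73,1.62)
v4: (-1,4.5) → rotate → (-2.32502,-3.98049) → ×s → (-6.30080,-10.78712) → (-6.30,-10.79)
v5: (-5,4) → rotate → (0.94887,-6.33243) → ×s → (2.57145,-17.16088) → (2.57,-17.16)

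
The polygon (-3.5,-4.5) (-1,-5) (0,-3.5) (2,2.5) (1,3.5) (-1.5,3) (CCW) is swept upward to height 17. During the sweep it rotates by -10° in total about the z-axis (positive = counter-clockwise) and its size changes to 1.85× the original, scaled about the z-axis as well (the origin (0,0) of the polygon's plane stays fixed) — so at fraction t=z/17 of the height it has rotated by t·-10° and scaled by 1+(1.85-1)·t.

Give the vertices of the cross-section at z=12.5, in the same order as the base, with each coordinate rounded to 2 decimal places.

Cross-section at z=12.5: (-6.58,-6.52) (-2.65,-7.85) (-0.73,-5.64) (3.74,3.61) (2.34,5.43) (-1.79,5.15)

t = z/height = 12.5/17 = 0.735294
s = 1 + (scale-1)·z/height = 1 + (1.85-1)·12.5/17 = 1.625000
θ = twist·z/height = -10°·12.5/17 = -7.3529° = -0.128333 rad
cos θ = 0.991777, sin θ = -0.127981 (intermediates below are computed at full precision and shown rounded to 5 d.p.)
v1: (-3.5,-4.5) → rotate → (-4.04713,-4.01506) → ×s → (-6.57659,-6.52447) → (-6.58,-6.52)
v2: (-1,-5) → rotate → (-1.63168,-4.83090) → ×s → (-2.65148,-7.85022) → (-2.65,-7.85)
v3: (0,-3.5) → rotate → (-0.44793,-3.47122) → ×s → (-0.72789,-5.64073) → (-0.73,-5.64)
v4: (2,2.5) → rotate → (2.30351,2.22348) → ×s → (3.74320,3.61315) → (3.74,3.61)
v5: (1,3.5) → rotate → (1.43971,3.34324) → ×s → (2.33953,5.43276) → (2.34,5.43)
v6: (-1.5,3) → rotate → (-1.10372,3.16730) → ×s → (-1.79355,5.14686) → (-1.79,5.15)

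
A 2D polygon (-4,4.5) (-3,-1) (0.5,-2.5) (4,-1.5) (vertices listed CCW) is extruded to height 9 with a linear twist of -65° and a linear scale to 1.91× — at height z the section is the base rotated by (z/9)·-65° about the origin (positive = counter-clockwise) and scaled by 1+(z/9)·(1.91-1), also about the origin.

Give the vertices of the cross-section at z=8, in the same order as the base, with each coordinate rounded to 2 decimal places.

Cross-section at z=8: (3.03,10.46) (-4.42,3.63) (-3.34,-3.18) (1.56,-7.57)

t = z/height = 8/9 = 0.888889
s = 1 + (scale-1)·z/height = 1 + (1.91-1)·8/9 = 1.808889
θ = twist·z/height = -65°·8/9 = -57.7778° = -1.008412 rad
cos θ = 0.533204, sin θ = -0.845986 (intermediates below are computed at full precision and shown rounded to 5 d.p.)
v1: (-4,4.5) → rotate → (1.67412,5.78337) → ×s → (3.02830,10.46147) → (3.03,10.46)
v2: (-3,-1) → rotate → (-2.44560,2.00475) → ×s → (-4.42382,3.62638) → (-4.42,3.63)
v3: (0.5,-2.5) → rotate → (-1.84836,-1.75600) → ×s → (-3.34348,-3.17642) → (-3.34,-3.18)
v4: (4,-1.5) → rotate → (0.86384,-4.18375) → ×s → (1.56259,-7.56794) → (1.56,-7.57)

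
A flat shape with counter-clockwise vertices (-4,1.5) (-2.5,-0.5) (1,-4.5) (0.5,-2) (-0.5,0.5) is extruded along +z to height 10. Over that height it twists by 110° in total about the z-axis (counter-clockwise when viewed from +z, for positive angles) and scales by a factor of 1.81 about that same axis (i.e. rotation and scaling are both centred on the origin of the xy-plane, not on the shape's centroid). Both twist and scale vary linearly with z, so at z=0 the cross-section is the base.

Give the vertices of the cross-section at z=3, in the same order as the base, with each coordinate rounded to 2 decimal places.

Cross-section at z=3: (-5.19,-1.14) (-2.27,-2.21) (4.09,-4.01) (1.88,-1.75) (-0.86,0.18)

t = z/height = 3/10 = 0.3
s = 1 + (scale-1)·z/height = 1 + (1.81-1)·3/10 = 1.243000
θ = twist·z/height = 110°·3/10 = 33.0000° = 0.575959 rad
cos θ = 0.838671, sin θ = 0.544639 (intermediates below are computed at full precision and shown rounded to 5 d.p.)
v1: (-4,1.5) → rotate → (-4.17164,-0.92055) → ×s → (-5.18535,-1.14424) → (-5.19,-1.14)
v2: (-2.5,-0.5) → rotate → (-1.82436,-1.78093) → ×s → (-2.26768,-2.21370) → (-2.27,-2.21)
v3: (1,-4.5) → rotate → (3.28955,-3.22938) → ×s → (4.08891,-4.01412) → (4.09,-4.01)
v4: (0.5,-2) → rotate → (1.50861,-1.40502) → ×s → (1.87521,-1.74644) → (1.88,-1.75)
v5: (-0.5,0.5) → rotate → (-0.69165,0.14702) → ×s → (-0.85973,0.18274) → (-0.86,0.18)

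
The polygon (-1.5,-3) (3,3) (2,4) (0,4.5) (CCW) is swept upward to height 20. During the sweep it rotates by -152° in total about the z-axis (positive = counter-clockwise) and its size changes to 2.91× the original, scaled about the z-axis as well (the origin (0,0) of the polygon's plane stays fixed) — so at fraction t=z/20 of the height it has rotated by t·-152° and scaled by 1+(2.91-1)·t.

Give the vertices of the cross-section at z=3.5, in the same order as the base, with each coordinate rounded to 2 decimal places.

Cross-section at z=3.5: (-3.58,-2.68) (5.37,1.79) (4.78,3.58) (2.69,5.37)

t = z/height = 3.5/20 = 0.175
s = 1 + (scale-1)·z/height = 1 + (2.91-1)·3.5/20 = 1.334250
θ = twist·z/height = -152°·3.5/20 = -26.6000° = -0.464258 rad
cos θ = 0.894154, sin θ = -0.447759 (intermediates below are computed at full precision and shown rounded to 5 d.p.)
v1: (-1.5,-3) → rotate → (-2.68451,-2.01082) → ×s → (-3.58181,-2.68294) → (-3.58,-2.68)
v2: (3,3) → rotate → (4.02574,1.33919) → ×s → (5.37134,1.78681) → (5.37,1.79)
v3: (2,4) → rotate → (3.57934,2.68110) → ×s → (4.77574,3.57726) → (4.78,3.58)
v4: (0,4.5) → rotate → (2.01492,4.02369) → ×s → (2.68840,5.36861) → (2.69,5.37)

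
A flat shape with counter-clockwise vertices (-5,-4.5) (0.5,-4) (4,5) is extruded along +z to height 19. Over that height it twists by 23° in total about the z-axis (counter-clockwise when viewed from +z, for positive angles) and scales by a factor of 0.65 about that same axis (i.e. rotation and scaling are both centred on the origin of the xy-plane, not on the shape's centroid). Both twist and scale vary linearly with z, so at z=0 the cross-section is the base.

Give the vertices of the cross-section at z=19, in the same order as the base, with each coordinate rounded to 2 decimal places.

t = z/height = 19/19 = 1
s = 1 + (scale-1)·z/height = 1 + (0.65-1)·19/19 = 0.650000
θ = twist·z/height = 23°·19/19 = 23.0000° = 0.401426 rad
cos θ = 0.920505, sin θ = 0.390731 (intermediates below are computed at full precision and shown rounded to 5 d.p.)
v1: (-5,-4.5) → rotate → (-2.84423,-6.09593) → ×s → (-1.84875,-3.96235) → (-1.85,-3.96)
v2: (0.5,-4) → rotate → (2.02318,-3.48665) → ×s → (1.31507,-2.26633) → (1.32,-2.27)
v3: (4,5) → rotate → (1.72836,6.16545) → ×s → (1.12344,4.00754) → (1.12,4.01)

Cross-section at z=19: (-1.85,-3.96) (1.32,-2.27) (1.12,4.01)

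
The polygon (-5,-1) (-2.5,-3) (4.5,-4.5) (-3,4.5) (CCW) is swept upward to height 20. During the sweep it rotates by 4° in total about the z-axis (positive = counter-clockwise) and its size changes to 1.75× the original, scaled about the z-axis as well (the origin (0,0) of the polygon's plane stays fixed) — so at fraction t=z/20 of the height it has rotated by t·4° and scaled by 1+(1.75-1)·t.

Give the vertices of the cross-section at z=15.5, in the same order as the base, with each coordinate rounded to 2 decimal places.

t = z/height = 15.5/20 = 0.775
s = 1 + (scale-1)·z/height = 1 + (1.75-1)·15.5/20 = 1.581250
θ = twist·z/height = 4°·15.5/20 = 3.1000° = 0.054105 rad
cos θ = 0.998537, sin θ = 0.054079 (intermediates below are computed at full precision and shown rounded to 5 d.p.)
v1: (-5,-1) → rotate → (-4.93860,-1.26893) → ×s → (-7.80917,-2.00650) → (-7.81,-2.01)
v2: (-2.5,-3) → rotate → (-2.33411,-3.13081) → ×s → (-3.69080,-4.95059) → (-3.69,-4.95)
v3: (4.5,-4.5) → rotate → (4.73677,-4.25006) → ×s → (7.49002,-6.72041) → (7.49,-6.72)
v4: (-3,4.5) → rotate → (-3.23896,4.33118) → ×s → (-5.12161,6.84868) → (-5.12,6.85)

Cross-section at z=15.5: (-7.81,-2.01) (-3.69,-4.95) (7.49,-6.72) (-5.12,6.85)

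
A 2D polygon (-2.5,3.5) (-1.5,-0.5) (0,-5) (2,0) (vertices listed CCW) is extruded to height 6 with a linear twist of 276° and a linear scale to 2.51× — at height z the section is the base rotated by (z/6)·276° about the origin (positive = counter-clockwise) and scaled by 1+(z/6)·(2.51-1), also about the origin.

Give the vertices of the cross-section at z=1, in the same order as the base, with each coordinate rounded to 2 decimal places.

t = z/height = 1/6 = 0.166667
s = 1 + (scale-1)·z/height = 1 + (2.51-1)·1/6 = 1.251667
θ = twist·z/height = 276°·1/6 = 46.0000° = 0.802851 rad
cos θ = 0.694658, sin θ = 0.719340 (intermediates below are computed at full precision and shown rounded to 5 d.p.)
v1: (-2.5,3.5) → rotate → (-4.25434,0.63295) → ×s → (-5.32501,0.79225) → (-5.33,0.79)
v2: (-1.5,-0.5) → rotate → (-0.68232,-1.42634) → ×s → (-0.85403,-1.78530) → (-0.85,-1.79)
v3: (0,-5) → rotate → (3.59670,-3.47329) → ×s → (4.50187,-4.34740) → (4.50,-4.35)
v4: (2,0) → rotate → (1.38932,1.43868) → ×s → (1.73896,1.80075) → (1.74,1.80)

Cross-section at z=1: (-5.33,0.79) (-0.85,-1.79) (4.50,-4.35) (1.74,1.80)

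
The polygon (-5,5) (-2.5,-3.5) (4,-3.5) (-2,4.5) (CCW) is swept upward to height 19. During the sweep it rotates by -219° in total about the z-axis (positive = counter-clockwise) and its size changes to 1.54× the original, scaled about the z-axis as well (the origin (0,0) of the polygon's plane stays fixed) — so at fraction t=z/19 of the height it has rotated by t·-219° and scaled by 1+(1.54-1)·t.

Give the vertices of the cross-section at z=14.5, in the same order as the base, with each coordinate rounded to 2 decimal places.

t = z/height = 14.5/19 = 0.763158
s = 1 + (scale-1)·z/height = 1 + (1.54-1)·14.5/19 = 1.412105
θ = twist·z/height = -219°·14.5/19 = -167.1316° = -2.916996 rad
cos θ = -0.974884, sin θ = -0.222713 (intermediates below are computed at full precision and shown rounded to 5 d.p.)
v1: (-5,5) → rotate → (5.98798,-3.76086) → ×s → (8.45566,-5.31072) → (8.46,-5.31)
v2: (-2.5,-3.5) → rotate → (1.65772,3.96888) → ×s → (2.34087,5.60447) → (2.34,5.60)
v3: (4,-3.5) → rotate → (-4.67903,2.52124) → ×s → (-6.60728,3.56026) → (-6.61,3.56)
v4: (-2,4.5) → rotate → (2.95198,-3.94155) → ×s → (4.16850,-5.56589) → (4.17,-5.57)

Cross-section at z=14.5: (8.46,-5.31) (2.34,5.60) (-6.61,3.56) (4.17,-5.57)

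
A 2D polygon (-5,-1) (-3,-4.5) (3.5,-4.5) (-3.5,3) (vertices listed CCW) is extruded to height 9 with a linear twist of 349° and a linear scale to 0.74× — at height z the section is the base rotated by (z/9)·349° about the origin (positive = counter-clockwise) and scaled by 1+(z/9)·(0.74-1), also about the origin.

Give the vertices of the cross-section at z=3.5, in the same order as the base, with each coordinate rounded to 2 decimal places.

Cross-section at z=3.5: (3.85,-2.49) (4.75,1.01) (0.57,5.09) (0.37,-4.13)

t = z/height = 3.5/9 = 0.388889
s = 1 + (scale-1)·z/height = 1 + (0.74-1)·3.5/9 = 0.898889
θ = twist·z/height = 349°·3.5/9 = 135.7222° = 2.368800 rad
cos θ = -0.715964, sin θ = 0.698138 (intermediates below are computed at full precision and shown rounded to 5 d.p.)
v1: (-5,-1) → rotate → (4.27796,-2.77472) → ×s → (3.84541,-2.49417) → (3.85,-2.49)
v2: (-3,-4.5) → rotate → (5.28951,1.12742) → ×s → (4.75468,1.01343) → (4.75,1.01)
v3: (3.5,-4.5) → rotate → (0.63575,5.66532) → ×s → (0.57147,5.09249) → (0.57,5.09)
v4: (-3.5,3) → rotate → (0.41146,-4.59137) → ×s → (0.36986,-4.12713) → (0.37,-4.13)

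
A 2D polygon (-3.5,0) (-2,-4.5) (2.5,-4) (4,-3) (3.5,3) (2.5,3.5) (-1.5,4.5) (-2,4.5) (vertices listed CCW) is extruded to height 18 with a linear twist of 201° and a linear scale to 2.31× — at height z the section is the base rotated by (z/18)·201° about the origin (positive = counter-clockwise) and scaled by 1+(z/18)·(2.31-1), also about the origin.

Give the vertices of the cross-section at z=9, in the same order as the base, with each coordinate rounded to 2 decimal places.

Cross-section at z=9: (1.06,-5.70) (7.93,-1.90) (5.76,5.27) (3.68,7.41) (-5.94,4.79) (-6.45,3.01) (-6.87,-3.80) (-6.72,-4.61)

t = z/height = 9/18 = 0.5
s = 1 + (scale-1)·z/height = 1 + (2.31-1)·9/18 = 1.655000
θ = twist·z/height = 201°·9/18 = 100.5000° = 1.754056 rad
cos θ = -0.182236, sin θ = 0.983255 (intermediates below are computed at full precision and shown rounded to 5 d.p.)
v1: (-3.5,0) → rotate → (0.63782,-3.44139) → ×s → (1.05560,-5.69550) → (1.06,-5.70)
v2: (-2,-4.5) → rotate → (4.78912,-1.14645) → ×s → (7.92599,-1.89737) → (7.93,-1.90)
v3: (2.5,-4) → rotate → (3.47743,3.18708) → ×s → (5.75515,5.27462) → (5.76,5.27)
v4: (4,-3) → rotate → (2.22082,4.47973) → ×s → (3.67546,7.41395) → (3.68,7.41)
v5: (3.5,3) → rotate → (-3.58759,2.89469) → ×s → (-5.93746,4.79070) → (-5.94,4.79)
v6: (2.5,3.5) → rotate → (-3.89698,1.82031) → ×s → (-6.44950,3.01262) → (-6.45,3.01)
v7: (-1.5,4.5) → rotate → (-4.15129,-2.29494) → ×s → (-6.87039,-3.79813) → (-6.87,-3.80)
v8: (-2,4.5) → rotate → (-4.06018,-2.78657) → ×s → (-6.71959,-4.61177) → (-6.72,-4.61)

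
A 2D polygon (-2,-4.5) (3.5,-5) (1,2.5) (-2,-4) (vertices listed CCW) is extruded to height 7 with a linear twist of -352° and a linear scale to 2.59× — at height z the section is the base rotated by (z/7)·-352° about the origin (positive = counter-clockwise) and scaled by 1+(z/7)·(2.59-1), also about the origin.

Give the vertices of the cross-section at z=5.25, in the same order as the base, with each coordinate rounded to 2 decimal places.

Cross-section at z=5.25: (10.27,-3.33) (10.10,8.78) (-5.68,1.61) (9.18,-3.44)

t = z/height = 5.25/7 = 0.75
s = 1 + (scale-1)·z/height = 1 + (2.59-1)·5.25/7 = 2.192500
θ = twist·z/height = -352°·5.25/7 = -264.0000° = -4.607669 rad
cos θ = -0.104528, sin θ = 0.994522 (intermediates below are computed at full precision and shown rounded to 5 d.p.)
v1: (-2,-4.5) → rotate → (4.68441,-1.51867) → ×s → (10.27056,-3.32967) → (10.27,-3.33)
v2: (3.5,-5) → rotate → (4.60676,4.00347) → ×s → (10.10032,8.77761) → (10.10,8.78)
v3: (1,2.5) → rotate → (-2.59083,0.73320) → ×s → (-5.68040,1.60754) → (-5.68,1.61)
v4: (-2,-4) → rotate → (4.18714,-1.57093) → ×s → (9.18031,-3.44426) → (9.18,-3.44)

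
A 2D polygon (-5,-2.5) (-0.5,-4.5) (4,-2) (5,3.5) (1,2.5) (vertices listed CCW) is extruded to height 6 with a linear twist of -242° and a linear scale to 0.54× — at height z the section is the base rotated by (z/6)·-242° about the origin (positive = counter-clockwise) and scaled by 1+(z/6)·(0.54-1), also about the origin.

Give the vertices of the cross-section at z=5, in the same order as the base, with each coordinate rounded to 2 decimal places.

Cross-section at z=5: (3.43,0.29) (1.31,2.47) (-1.84,2.06) (-3.66,-0.87) (-1.14,-1.21)

t = z/height = 5/6 = 0.833333
s = 1 + (scale-1)·z/height = 1 + (0.54-1)·5/6 = 0.616667
θ = twist·z/height = -242°·5/6 = -201.6667° = -3.519747 rad
cos θ = -0.929348, sin θ = 0.369206 (intermediates below are computed at full precision and shown rounded to 5 d.p.)
v1: (-5,-2.5) → rotate → (5.56975,0.47734) → ×s → (3.43468,0.29436) → (3.43,0.29)
v2: (-0.5,-4.5) → rotate → (2.12610,3.99746) → ×s → (1.31110,2.46510) → (1.31,2.47)
v3: (4,-2) → rotate → (-2.97898,3.33552) → ×s → (-1.83704,2.05690) → (-1.84,2.06)
v4: (5,3.5) → rotate → (-5.93896,-1.40669) → ×s → (-3.66236,-0.86746) → (-3.66,-0.87)
v5: (1,2.5) → rotate → (-1.85236,-1.95416) → ×s → (-1.14229,-1.20507) → (-1.14,-1.21)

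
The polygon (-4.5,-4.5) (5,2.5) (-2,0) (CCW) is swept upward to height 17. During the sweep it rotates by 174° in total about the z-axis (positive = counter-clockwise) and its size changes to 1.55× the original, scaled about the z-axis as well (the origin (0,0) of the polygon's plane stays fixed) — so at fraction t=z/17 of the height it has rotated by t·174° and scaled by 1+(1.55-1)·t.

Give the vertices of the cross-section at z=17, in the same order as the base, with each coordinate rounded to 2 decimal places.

t = z/height = 17/17 = 1
s = 1 + (scale-1)·z/height = 1 + (1.55-1)·17/17 = 1.550000
θ = twist·z/height = 174°·17/17 = 174.0000° = 3.036873 rad
cos θ = -0.994522, sin θ = 0.104528 (intermediates below are computed at full precision and shown rounded to 5 d.p.)
v1: (-4.5,-4.5) → rotate → (4.94573,4.00497) → ×s → (7.66588,6.20770) → (7.67,6.21)
v2: (5,2.5) → rotate → (-5.23393,-1.96366) → ×s → (-8.11259,-3.04368) → (-8.11,-3.04)
v3: (-2,0) → rotate → (1.98904,-0.20906) → ×s → (3.08302,-0.32404) → (3.08,-0.32)

Cross-section at z=17: (7.67,6.21) (-8.11,-3.04) (3.08,-0.32)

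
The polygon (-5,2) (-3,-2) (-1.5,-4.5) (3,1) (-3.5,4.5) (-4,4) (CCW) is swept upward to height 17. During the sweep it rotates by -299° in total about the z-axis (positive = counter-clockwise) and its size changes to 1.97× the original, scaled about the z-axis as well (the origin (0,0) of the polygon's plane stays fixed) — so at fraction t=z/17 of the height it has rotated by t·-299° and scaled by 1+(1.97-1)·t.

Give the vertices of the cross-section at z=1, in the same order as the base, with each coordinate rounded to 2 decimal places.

t = z/height = 1/17 = 0.0588235
s = 1 + (scale-1)·z/height = 1 + (1.97-1)·1/17 = 1.057059
θ = twist·z/height = -299°·1/17 = -17.5882° = -0.306973 rad
cos θ = 0.953253, sin θ = -0.302174 (intermediates below are computed at full precision and shown rounded to 5 d.p.)
v1: (-5,2) → rotate → (-4.16192,3.41738) → ×s → (-4.39939,3.61237) → (-4.40,3.61)
v2: (-3,-2) → rotate → (-3.46411,-0.99998) → ×s → (-3.66176,-1.05704) → (-3.66,-1.06)
v3: (-1.5,-4.5) → rotate → (-2.78966,-3.83638) → ×s → (-2.94884,-4.05528) → (-2.95,-4.06)
v4: (3,1) → rotate → (3.16193,0.04673) → ×s → (3.34235,0.04940) → (3.34,0.05)
v5: (-3.5,4.5) → rotate → (-1.97660,5.34725) → ×s → (-2.08938,5.65235) → (-2.09,5.65)
v6: (-4,4) → rotate → (-2.60431,5.02171) → ×s → (-2.75291,5.30824) → (-2.75,5.31)

Cross-section at z=1: (-4.40,3.61) (-3.66,-1.06) (-2.95,-4.06) (3.34,0.05) (-2.09,5.65) (-2.75,5.31)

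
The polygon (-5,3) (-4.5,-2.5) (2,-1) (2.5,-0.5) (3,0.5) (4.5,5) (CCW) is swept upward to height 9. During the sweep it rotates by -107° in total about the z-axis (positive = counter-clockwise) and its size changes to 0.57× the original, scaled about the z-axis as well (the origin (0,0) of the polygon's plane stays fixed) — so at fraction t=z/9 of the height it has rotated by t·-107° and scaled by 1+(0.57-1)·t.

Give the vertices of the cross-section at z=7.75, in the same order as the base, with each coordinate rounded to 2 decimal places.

Cross-section at z=7.75: (2.01,3.08) (-1.47,2.89) (-0.68,-1.24) (-0.37,-1.56) (0.24,-1.90) (3.04,-2.95)

t = z/height = 7.75/9 = 0.861111
s = 1 + (scale-1)·z/height = 1 + (0.57-1)·7.75/9 = 0.629722
θ = twist·z/height = -107°·7.75/9 = -92.1389° = -1.608127 rad
cos θ = -0.037322, sin θ = -0.999303 (intermediates below are computed at full precision and shown rounded to 5 d.p.)
v1: (-5,3) → rotate → (3.18452,4.88455) → ×s → (2.00536,3.07591) → (2.01,3.08)
v2: (-4.5,-2.5) → rotate → (-2.33031,4.59017) → ×s → (-1.46745,2.89053) → (-1.47,2.89)
v3: (2,-1) → rotate → (-1.07395,-1.96128) → ×s → (-0.67629,-1.23506) → (-0.68,-1.24)
v4: (2.5,-0.5) → rotate → (-0.59296,-2.47960) → ×s → (-0.37340,-1.56146) → (-0.37,-1.56)
v5: (3,0.5) → rotate → (0.38769,-3.01657) → ×s → (0.24413,-1.89960) → (0.24,-1.90)
v6: (4.5,5) → rotate → (4.82857,-4.68347) → ×s → (3.04066,-2.94929) → (3.04,-2.95)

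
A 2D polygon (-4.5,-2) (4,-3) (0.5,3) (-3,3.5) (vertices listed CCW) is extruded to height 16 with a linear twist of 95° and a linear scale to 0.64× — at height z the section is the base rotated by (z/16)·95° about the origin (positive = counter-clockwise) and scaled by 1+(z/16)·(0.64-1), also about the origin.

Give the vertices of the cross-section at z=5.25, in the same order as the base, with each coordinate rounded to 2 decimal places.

Cross-section at z=5.25: (-2.48,-3.56) (4.39,-0.44) (-0.99,2.49) (-3.86,1.27)

t = z/height = 5.25/16 = 0.328125
s = 1 + (scale-1)·z/height = 1 + (0.64-1)·5.25/16 = 0.881875
θ = twist·z/height = 95°·5.25/16 = 31.1719° = 0.544052 rad
cos θ = 0.855618, sin θ = 0.517607 (intermediates below are computed at full precision and shown rounded to 5 d.p.)
v1: (-4.5,-2) → rotate → (-2.81507,-4.04047) → ×s → (-2.48254,-3.56319) → (-2.48,-3.56)
v2: (4,-3) → rotate → (4.97529,-0.49643) → ×s → (4.38759,-0.43779) → (4.39,-0.44)
v3: (0.5,3) → rotate → (-1.12501,2.82566) → ×s → (-0.99212,2.49188) → (-0.99,2.49)
v4: (-3,3.5) → rotate → (-4.37848,1.44184) → ×s → (-3.86127,1.27153) → (-3.86,1.27)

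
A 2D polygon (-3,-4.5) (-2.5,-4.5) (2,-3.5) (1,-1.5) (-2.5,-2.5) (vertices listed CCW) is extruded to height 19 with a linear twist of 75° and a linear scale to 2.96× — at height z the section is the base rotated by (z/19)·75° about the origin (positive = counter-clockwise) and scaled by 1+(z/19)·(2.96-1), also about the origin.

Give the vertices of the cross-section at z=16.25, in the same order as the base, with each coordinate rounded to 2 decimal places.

t = z/height = 16.25/19 = 0.855263
s = 1 + (scale-1)·z/height = 1 + (2.96-1)·16.25/19 = 2.676316
θ = twist·z/height = 75°·16.25/19 = 64.1447° = 1.119537 rad
cos θ = 0.436099, sin θ = 0.899899 (intermediates below are computed at full precision and shown rounded to 5 d.p.)
v1: (-3,-4.5) → rotate → (2.74125,-4.66214) → ×s → (7.33644,-12.47737) → (7.34,-12.48)
v2: (-2.5,-4.5) → rotate → (2.95930,-4.21219) → ×s → (7.92001,-11.27316) → (7.92,-11.27)
v3: (2,-3.5) → rotate → (4.02184,0.27345) → ×s → (10.76372,0.73184) → (10.76,0.73)
v4: (1,-1.5) → rotate → (1.78595,0.24575) → ×s → (4.77976,0.65770) → (4.78,0.66)
v5: (-2.5,-2.5) → rotate → (1.15950,-3.33999) → ×s → (3.10318,-8.93888) → (3.10,-8.94)

Cross-section at z=16.25: (7.34,-12.48) (7.92,-11.27) (10.76,0.73) (4.78,0.66) (3.10,-8.94)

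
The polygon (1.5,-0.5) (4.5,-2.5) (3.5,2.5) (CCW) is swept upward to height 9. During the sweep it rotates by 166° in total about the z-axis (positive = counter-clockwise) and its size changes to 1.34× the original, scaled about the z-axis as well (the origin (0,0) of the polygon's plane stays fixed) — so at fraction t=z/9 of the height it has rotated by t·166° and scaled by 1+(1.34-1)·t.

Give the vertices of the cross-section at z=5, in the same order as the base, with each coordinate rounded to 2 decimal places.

t = z/height = 5/9 = 0.555556
s = 1 + (scale-1)·z/height = 1 + (1.34-1)·5/9 = 1.188889
θ = twist·z/height = 166°·5/9 = 92.2222° = 1.609581 rad
cos θ = -0.038775, sin θ = 0.999248 (intermediates below are computed at full precision and shown rounded to 5 d.p.)
v1: (1.5,-0.5) → rotate → (0.44146,1.51826) → ×s → (0.52485,1.80504) → (0.52,1.81)
v2: (4.5,-2.5) → rotate → (2.32363,4.59355) → ×s → (2.76254,5.46123) → (2.76,5.46)
v3: (3.5,2.5) → rotate → (-2.63383,3.40043) → ×s → (-3.13134,4.04273) → (-3.13,4.04)

Cross-section at z=5: (0.52,1.81) (2.76,5.46) (-3.13,4.04)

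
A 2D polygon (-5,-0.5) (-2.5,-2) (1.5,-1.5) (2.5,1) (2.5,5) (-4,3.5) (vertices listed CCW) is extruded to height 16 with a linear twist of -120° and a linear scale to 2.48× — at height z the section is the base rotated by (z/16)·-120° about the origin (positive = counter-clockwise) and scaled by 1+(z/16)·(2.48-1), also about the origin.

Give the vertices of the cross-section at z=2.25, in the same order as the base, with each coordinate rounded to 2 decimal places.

Cross-section at z=2.25: (-5.96,1.18) (-3.59,-1.44) (1.21,-2.26) (3.24,0.28) (4.64,4.90) (-3.40,5.45)

t = z/height = 2.25/16 = 0.140625
s = 1 + (scale-1)·z/height = 1 + (2.48-1)·2.25/16 = 1.208125
θ = twist·z/height = -120°·2.25/16 = -16.8750° = -0.294524 rad
cos θ = 0.956940, sin θ = -0.290285 (intermediates below are computed at full precision and shown rounded to 5 d.p.)
v1: (-5,-0.5) → rotate → (-4.92984,0.97295) → ×s → (-5.95587,1.17545) → (-5.96,1.18)
v2: (-2.5,-2) → rotate → (-2.97292,-1.18817) → ×s → (-3.59166,-1.43546) → (-3.59,-1.44)
v3: (1.5,-1.5) → rotate → (0.99998,-1.87084) → ×s → (1.20811,-2.26021) → (1.21,-2.26)
v4: (2.5,1) → rotate → (2.68264,0.23123) → ×s → (3.24096,0.27935) → (3.24,0.28)
v5: (2.5,5) → rotate → (3.84377,4.05899) → ×s → (4.64376,4.90377) → (4.64,4.90)
v6: (-4,3.5) → rotate → (-2.81176,4.51043) → ×s → (-3.39696,5.44916) → (-3.40,5.45)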